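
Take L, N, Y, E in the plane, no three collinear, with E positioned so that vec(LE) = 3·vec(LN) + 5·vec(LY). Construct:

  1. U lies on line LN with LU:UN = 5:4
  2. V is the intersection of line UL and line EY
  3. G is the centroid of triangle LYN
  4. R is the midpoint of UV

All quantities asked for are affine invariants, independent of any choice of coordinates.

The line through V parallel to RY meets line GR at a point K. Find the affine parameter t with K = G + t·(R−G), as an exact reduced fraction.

Assign L = (0, 0), N = (1, 0), Y = (0, 1), E = (3, 5) — the answer is frame-independent, so this choice is without loss of generality.
1. U lies on line LN with LU:UN = 5:4 ⇒ U = (5/9, 0)
2. V is the intersection of line UL and line EY ⇒ V = (-3/4, 0)
3. G is the centroid of triangle LYN ⇒ G = (1/3, 1/3)
4. R is the midpoint of UV ⇒ R = (-7/72, 0)
through V parallel to RY: direction (7/72, 1); meets GR at K = (-4973/6192, -47/86)
K = G + t·(R−G) with t = 227/86

t = 227/86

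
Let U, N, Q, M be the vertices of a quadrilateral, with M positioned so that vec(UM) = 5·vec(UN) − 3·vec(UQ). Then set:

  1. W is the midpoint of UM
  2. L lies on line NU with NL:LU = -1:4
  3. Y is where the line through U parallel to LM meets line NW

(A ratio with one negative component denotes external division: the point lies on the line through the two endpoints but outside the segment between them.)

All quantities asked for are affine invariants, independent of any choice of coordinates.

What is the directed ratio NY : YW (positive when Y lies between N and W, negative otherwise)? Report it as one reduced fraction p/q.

NY:YW = -3/2

Choose coordinates U = (0, 0), N = (1, 0), Q = (0, 1), M = (5, -3).
1. W is the midpoint of UM ⇒ W = (5/2, -3/2)
2. L lies on line NU with NL:LU = -1:4 ⇒ L = (4/3, 0)
3. Y is where the line through U parallel to LM meets line NW ⇒ Y = (11/2, -9/2)
Y = N + t·(W−N) with t = 3, so NY:YW = t:(1−t) = 3:-2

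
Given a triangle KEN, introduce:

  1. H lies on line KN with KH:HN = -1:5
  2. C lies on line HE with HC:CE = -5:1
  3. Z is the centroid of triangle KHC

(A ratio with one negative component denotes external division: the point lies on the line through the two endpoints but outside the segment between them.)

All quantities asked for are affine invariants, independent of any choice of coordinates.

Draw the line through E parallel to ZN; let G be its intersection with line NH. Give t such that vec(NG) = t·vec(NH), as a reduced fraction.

t = -31/25

Choose coordinates K = (0, 0), E = (1, 0), N = (0, 1).
1. H lies on line KN with KH:HN = -1:5 ⇒ H = (0, -1/4)
2. C lies on line HE with HC:CE = -5:1 ⇒ C = (5/4, 1/16)
3. Z is the centroid of triangle KHC ⇒ Z = (5/12, -1/16)
through E parallel to ZN: direction (-5/12, 17/16); meets NH at G = (0, 51/20)
G = N + t·(H−N) with t = -31/25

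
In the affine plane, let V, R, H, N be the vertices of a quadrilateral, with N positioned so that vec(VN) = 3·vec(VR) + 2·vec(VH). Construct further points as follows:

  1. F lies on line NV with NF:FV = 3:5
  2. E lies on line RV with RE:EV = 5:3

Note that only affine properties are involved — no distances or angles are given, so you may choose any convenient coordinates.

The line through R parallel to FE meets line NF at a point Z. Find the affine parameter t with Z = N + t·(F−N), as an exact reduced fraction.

Choose coordinates V = (0, 0), R = (1, 0), H = (0, 1), N = (3, 2).
1. F lies on line NV with NF:FV = 3:5 ⇒ F = (15/8, 5/4)
2. E lies on line RV with RE:EV = 5:3 ⇒ E = (3/8, 0)
through R parallel to FE: direction (-3/2, -5/4); meets NF at Z = (5, 10/3)
Z = N + t·(F−N) with t = -16/9

t = -16/9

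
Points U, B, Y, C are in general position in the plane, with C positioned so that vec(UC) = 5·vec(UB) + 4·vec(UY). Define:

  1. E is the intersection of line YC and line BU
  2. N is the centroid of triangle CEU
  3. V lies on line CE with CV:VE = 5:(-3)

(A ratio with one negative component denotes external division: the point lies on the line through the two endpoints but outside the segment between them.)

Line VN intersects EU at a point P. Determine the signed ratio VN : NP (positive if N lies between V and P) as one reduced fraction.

Choose coordinates U = (0, 0), B = (1, 0), Y = (0, 1), C = (5, 4).
1. E is the intersection of line YC and line BU ⇒ E = (-5/3, 0)
2. N is the centroid of triangle CEU ⇒ N = (10/9, 4/3)
3. V lies on line CE with CV:VE = 5:(-3) ⇒ V = (-35/3, -6)
line VN meets EU at P = (-40/33, 0)
N = V + t·(P−V) with t = 11/9, so VN:NP = 11/9:-2/9

VN:NP = -11/2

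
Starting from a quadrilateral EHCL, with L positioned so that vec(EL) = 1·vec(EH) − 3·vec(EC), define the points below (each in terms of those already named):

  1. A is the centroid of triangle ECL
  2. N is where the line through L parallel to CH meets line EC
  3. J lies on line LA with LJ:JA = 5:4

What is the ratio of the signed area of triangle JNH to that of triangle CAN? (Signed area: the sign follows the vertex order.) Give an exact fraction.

[JNH]:[CAN] = 26/27

Assign E = (0, 0), H = (1, 0), C = (0, 1), L = (1, -3) — the answer is frame-independent, so this choice is without loss of generality.
1. A is the centroid of triangle ECL ⇒ A = (1/3, -2/3)
2. N is where the line through L parallel to CH meets line EC ⇒ N = (0, -2)
3. J lies on line LA with LJ:JA = 5:4 ⇒ J = (17/27, -46/27)
2·[JNH] = -26/27, 2·[CAN] = -1
[JNH]:[CAN] = -26/27:-1 = 26/27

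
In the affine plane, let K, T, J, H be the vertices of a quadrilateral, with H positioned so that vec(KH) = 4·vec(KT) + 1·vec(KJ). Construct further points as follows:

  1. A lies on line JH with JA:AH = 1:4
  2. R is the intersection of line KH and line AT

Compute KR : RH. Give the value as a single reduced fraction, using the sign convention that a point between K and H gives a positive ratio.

KR:RH = 5/16

Set K = (0, 0), T = (1, 0), J = (0, 1), H = (4, 1); any affine frame gives the same invariant.
1. A lies on line JH with JA:AH = 1:4 ⇒ A = (4/5, 1)
2. R is the intersection of line KH and line AT ⇒ R = (20/21, 5/21)
R = K + t·(H−K) with t = 5/21, so KR:RH = t:(1−t) = 5/21:16/21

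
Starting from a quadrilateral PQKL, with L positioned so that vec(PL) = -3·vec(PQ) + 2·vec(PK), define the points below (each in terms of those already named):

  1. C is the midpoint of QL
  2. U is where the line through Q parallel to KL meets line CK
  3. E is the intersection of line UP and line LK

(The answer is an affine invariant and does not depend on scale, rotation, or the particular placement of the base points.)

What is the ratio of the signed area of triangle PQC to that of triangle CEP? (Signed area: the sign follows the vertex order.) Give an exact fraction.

Work in coordinates with P = (0, 0), Q = (1, 0), K = (0, 1), L = (-3, 2).
1. C is the midpoint of QL ⇒ C = (-1, 1)
2. U is where the line through Q parallel to KL meets line CK ⇒ U = (-2, 1)
3. E is the intersection of line UP and line LK ⇒ E = (-6, 3)
2·[PQC] = 1, 2·[CEP] = 3
[PQC]:[CEP] = 1:3 = 1/3

[PQC]:[CEP] = 1/3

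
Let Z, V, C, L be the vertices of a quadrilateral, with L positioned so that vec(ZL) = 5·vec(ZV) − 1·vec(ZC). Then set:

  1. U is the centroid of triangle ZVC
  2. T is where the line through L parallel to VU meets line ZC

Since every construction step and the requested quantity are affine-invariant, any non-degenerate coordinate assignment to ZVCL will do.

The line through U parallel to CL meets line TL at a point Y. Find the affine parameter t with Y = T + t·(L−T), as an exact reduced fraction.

t = 31/15

Work in coordinates with Z = (0, 0), V = (1, 0), C = (0, 1), L = (5, -1).
1. U is the centroid of triangle ZVC ⇒ U = (1/3, 1/3)
2. T is where the line through L parallel to VU meets line ZC ⇒ T = (0, 3/2)
through U parallel to CL: direction (5, -2); meets TL at Y = (31/3, -11/3)
Y = T + t·(L−T) with t = 31/15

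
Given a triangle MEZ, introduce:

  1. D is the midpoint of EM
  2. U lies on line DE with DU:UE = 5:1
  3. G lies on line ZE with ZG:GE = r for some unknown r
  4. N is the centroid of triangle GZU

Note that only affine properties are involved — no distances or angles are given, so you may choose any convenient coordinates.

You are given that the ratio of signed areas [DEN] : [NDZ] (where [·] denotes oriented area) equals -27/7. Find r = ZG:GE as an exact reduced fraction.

Choose coordinates M = (0, 0), E = (1, 0), Z = (0, 1).
1. D is the midpoint of EM ⇒ D = (1/2, 0)
2. U lies on line DE with DU:UE = 5:1 ⇒ U = (11/12, 0)
3. With ZG:GE = r, write λ = r/(r+1) so G = Z + λ·(E−Z); G is affine-linear in λ
4. N is the centroid of triangle GZU ⇒ N is an affine combination of earlier points and hence also affine-linear in λ
Every point depending on G is an affine combination of G and λ-independent points, so each such coordinate is linear in λ; the λ² term in each signed area is a multiple of (E−Z)×(E−Z) = 0, so 2·[DEN] and 2·[NDZ] are each linear in λ. Evaluating at λ=0 and λ=1:
  2·[DEN] = -1/6·λ + 1/3,   2·[NDZ] = -1/6·λ − 5/36
So [DEN]:[NDZ] = (-1/6·λ + 1/3) / (-1/6·λ − 5/36). Setting this equal to -27/7:
  -1/6·λ + 1/3 = -27/7·(-1/6·λ − 5/36)  ⇒  λ = -1/4
Then r = λ/(1−λ) = (-1/4)/(5/4) = -1/5. Check: with r = -1/5, G = (-1/4, 5/4) and [DEN]:[NDZ] = -27/7 as required.

r = -1/5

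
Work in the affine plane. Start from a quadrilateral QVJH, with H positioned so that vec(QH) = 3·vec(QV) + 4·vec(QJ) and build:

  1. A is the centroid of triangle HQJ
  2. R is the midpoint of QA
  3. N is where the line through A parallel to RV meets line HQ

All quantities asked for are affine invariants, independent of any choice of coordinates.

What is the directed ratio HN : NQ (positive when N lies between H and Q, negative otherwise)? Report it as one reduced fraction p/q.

HN:NQ = 17/10

Set Q = (0, 0), V = (1, 0), J = (0, 1), H = (3, 4); any affine frame gives the same invariant.
1. A is the centroid of triangle HQJ ⇒ A = (1, 5/3)
2. R is the midpoint of QA ⇒ R = (1/2, 5/6)
3. N is where the line through A parallel to RV meets line HQ ⇒ N = (10/9, 40/27)
N = H + t·(Q−H) with t = 17/27, so HN:NQ = t:(1−t) = 17/27:10/27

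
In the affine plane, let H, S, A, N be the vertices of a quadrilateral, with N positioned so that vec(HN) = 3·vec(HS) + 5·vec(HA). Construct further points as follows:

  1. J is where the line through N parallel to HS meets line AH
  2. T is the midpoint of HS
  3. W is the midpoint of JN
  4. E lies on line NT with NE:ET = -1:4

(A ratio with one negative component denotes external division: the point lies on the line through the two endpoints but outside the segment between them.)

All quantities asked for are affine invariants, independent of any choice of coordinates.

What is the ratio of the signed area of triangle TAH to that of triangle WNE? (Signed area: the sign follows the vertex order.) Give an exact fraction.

Set H = (0, 0), S = (1, 0), A = (0, 1), N = (3, 5); any affine frame gives the same invariant.
1. J is where the line through N parallel to HS meets line AH ⇒ J = (0, 5)
2. T is the midpoint of HS ⇒ T = (1/2, 0)
3. W is the midpoint of JN ⇒ W = (3/2, 5)
4. E lies on line NT with NE:ET = -1:4 ⇒ E = (23/6, 20/3)
2·[TAH] = 1/2, 2·[WNE] = 5/2
[TAH]:[WNE] = 1/2:5/2 = 1/5

[TAH]:[WNE] = 1/5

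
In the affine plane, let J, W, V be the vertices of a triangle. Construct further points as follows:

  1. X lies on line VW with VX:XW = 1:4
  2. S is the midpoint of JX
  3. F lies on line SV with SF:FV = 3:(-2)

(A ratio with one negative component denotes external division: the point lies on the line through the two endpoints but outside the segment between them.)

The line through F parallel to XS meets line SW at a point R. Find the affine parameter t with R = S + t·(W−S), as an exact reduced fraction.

t = -3/4

Choose coordinates J = (0, 0), W = (1, 0), V = (0, 1).
1. X lies on line VW with VX:XW = 1:4 ⇒ X = (1/5, 4/5)
2. S is the midpoint of JX ⇒ S = (1/10, 2/5)
3. F lies on line SV with SF:FV = 3:(-2) ⇒ F = (-1/5, 11/5)
through F parallel to XS: direction (-1/10, -2/5); meets SW at R = (-23/40, 7/10)
R = S + t·(W−S) with t = -3/4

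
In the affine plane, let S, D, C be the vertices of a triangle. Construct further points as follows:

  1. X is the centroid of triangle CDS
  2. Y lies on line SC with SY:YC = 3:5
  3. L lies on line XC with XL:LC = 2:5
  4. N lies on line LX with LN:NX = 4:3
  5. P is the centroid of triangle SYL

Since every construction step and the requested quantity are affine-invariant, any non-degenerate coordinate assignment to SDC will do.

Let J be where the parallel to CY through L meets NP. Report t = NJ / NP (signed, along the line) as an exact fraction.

Assign S = (0, 0), D = (1, 0), C = (0, 1) — the answer is frame-independent, so this choice is without loss of generality.
1. X is the centroid of triangle CDS ⇒ X = (1/3, 1/3)
2. Y lies on line SC with SY:YC = 3:5 ⇒ Y = (0, 3/8)
3. L lies on line XC with XL:LC = 2:5 ⇒ L = (5/21, 11/21)
4. N lies on line LX with LN:NX = 4:3 ⇒ N = (43/147, 61/147)
5. P is the centroid of triangle SYL ⇒ P = (5/63, 151/504)
through L parallel to CY: direction (0, -5/8); meets NP at J = (5/21, 761/1974)
J = N + t·(P−N) with t = 12/47

t = 12/47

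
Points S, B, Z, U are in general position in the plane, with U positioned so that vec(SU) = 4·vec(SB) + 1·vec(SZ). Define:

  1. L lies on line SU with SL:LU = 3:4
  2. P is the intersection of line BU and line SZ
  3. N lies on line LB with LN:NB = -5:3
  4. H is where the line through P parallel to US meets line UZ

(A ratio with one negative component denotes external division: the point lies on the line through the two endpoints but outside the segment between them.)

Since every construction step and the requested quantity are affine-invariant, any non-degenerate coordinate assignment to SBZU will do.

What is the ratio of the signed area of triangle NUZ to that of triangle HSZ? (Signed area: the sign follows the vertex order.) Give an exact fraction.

Set S = (0, 0), B = (1, 0), Z = (0, 1), U = (4, 1); any affine frame gives the same invariant.
1. L lies on line SU with SL:LU = 3:4 ⇒ L = (12/7, 3/7)
2. P is the intersection of line BU and line SZ ⇒ P = (0, -1/3)
3. N lies on line LB with LN:NB = -5:3 ⇒ N = (-1/14, -9/14)
4. H is where the line through P parallel to US meets line UZ ⇒ H = (16/3, 1)
2·[NUZ] = 46/7, 2·[HSZ] = -16/3
[NUZ]:[HSZ] = 46/7:-16/3 = -69/56

[NUZ]:[HSZ] = -69/56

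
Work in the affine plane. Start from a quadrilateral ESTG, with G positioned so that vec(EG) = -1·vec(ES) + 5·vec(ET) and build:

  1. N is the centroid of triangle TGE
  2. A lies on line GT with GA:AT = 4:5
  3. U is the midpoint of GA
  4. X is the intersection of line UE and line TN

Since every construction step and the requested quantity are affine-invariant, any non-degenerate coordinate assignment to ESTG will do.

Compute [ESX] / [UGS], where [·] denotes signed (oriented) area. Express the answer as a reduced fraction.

Set E = (0, 0), S = (1, 0), T = (0, 1), G = (-1, 5); any affine frame gives the same invariant.
1. N is the centroid of triangle TGE ⇒ N = (-1/3, 2)
2. A lies on line GT with GA:AT = 4:5 ⇒ A = (-5/9, 29/9)
3. U is the midpoint of GA ⇒ U = (-7/9, 37/9)
4. X is the intersection of line UE and line TN ⇒ X = (-7/16, 37/16)
2·[ESX] = 37/16, 2·[UGS] = -2/3
[ESX]:[UGS] = 37/16:-2/3 = -111/32

[ESX]:[UGS] = -111/32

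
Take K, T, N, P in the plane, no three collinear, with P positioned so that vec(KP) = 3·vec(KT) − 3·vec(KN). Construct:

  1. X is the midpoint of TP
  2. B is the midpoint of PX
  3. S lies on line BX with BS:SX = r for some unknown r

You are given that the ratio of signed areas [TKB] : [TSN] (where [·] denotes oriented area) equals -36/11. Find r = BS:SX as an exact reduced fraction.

r = 1/3

Work in coordinates with K = (0, 0), T = (1, 0), N = (0, 1), P = (3, -3).
1. X is the midpoint of TP ⇒ X = (2, -3/2)
2. B is the midpoint of PX ⇒ B = (5/2, -9/4)
3. With BS:SX = r, write λ = r/(r+1) so S = B + λ·(X−B); S is affine-linear in λ
Every point depending on S is an affine combination of S and λ-independent points, so each such coordinate is linear in λ; the λ² term in each signed area is a multiple of (X−B)×(X−B) = 0, so 2·[TKB] and 2·[TSN] are each linear in λ. Evaluating at λ=0 and λ=1:
  2·[TKB] = 9/4,   2·[TSN] = 1/4·λ − 3/4
So [TKB]:[TSN] = (9/4) / (1/4·λ − 3/4). Setting this equal to -36/11:
  9/4 = -36/11·(1/4·λ − 3/4)  ⇒  λ = 1/4
Then r = λ/(1−λ) = (1/4)/(3/4) = 1/3. Check: with r = 1/3, S = (19/8, -33/16) and [TKB]:[TSN] = -36/11 as required.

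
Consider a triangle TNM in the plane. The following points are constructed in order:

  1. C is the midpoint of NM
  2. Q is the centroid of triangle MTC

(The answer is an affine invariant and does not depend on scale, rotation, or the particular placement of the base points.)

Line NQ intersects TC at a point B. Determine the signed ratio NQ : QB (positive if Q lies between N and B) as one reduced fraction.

Work in coordinates with T = (0, 0), N = (1, 0), M = (0, 1).
1. C is the midpoint of NM ⇒ C = (1/2, 1/2)
2. Q is the centroid of triangle MTC ⇒ Q = (1/6, 1/2)
line NQ meets TC at B = (3/8, 3/8)
Q = N + t·(B−N) with t = 4/3, so NQ:QB = 4/3:-1/3

NQ:QB = -4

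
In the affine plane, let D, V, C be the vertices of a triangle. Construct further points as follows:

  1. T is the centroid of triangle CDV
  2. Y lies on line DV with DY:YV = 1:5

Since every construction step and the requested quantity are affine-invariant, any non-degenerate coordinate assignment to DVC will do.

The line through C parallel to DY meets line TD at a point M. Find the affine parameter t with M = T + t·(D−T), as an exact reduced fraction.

t = -2

Work in coordinates with D = (0, 0), V = (1, 0), C = (0, 1).
1. T is the centroid of triangle CDV ⇒ T = (1/3, 1/3)
2. Y lies on line DV with DY:YV = 1:5 ⇒ Y = (1/6, 0)
through C parallel to DY: direction (1/6, 0); meets TD at M = (1, 1)
M = T + t·(D−T) with t = -2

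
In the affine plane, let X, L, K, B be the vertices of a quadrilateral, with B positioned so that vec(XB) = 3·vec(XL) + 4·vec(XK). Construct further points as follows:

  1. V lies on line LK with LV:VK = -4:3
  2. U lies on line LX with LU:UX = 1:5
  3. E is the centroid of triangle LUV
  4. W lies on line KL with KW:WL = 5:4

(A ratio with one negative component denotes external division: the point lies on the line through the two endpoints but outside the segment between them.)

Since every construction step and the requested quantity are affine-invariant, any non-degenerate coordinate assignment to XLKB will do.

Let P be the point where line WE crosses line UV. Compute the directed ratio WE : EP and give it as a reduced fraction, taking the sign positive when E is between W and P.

WE:EP = 5/3

Set X = (0, 0), L = (1, 0), K = (0, 1), B = (3, 4); any affine frame gives the same invariant.
1. V lies on line LK with LV:VK = -4:3 ⇒ V = (-3, 4)
2. U lies on line LX with LU:UX = 1:5 ⇒ U = (5/6, 0)
3. E is the centroid of triangle LUV ⇒ E = (-7/18, 4/3)
4. W lies on line KL with KW:WL = 5:4 ⇒ W = (5/9, 4/9)
line WE meets UV at P = (-43/45, 28/15)
E = W + t·(P−W) with t = 5/8, so WE:EP = 5/8:3/8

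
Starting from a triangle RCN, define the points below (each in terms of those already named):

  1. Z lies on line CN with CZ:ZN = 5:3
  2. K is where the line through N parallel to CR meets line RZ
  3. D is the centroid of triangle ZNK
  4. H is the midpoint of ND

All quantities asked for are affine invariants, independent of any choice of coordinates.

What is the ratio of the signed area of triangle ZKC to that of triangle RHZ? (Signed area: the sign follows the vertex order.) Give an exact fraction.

Choose coordinates R = (0, 0), C = (1, 0), N = (0, 1).
1. Z lies on line CN with CZ:ZN = 5:3 ⇒ Z = (3/8, 5/8)
2. K is where the line through N parallel to CR meets line RZ ⇒ K = (3/5, 1)
3. D is the centroid of triangle ZNK ⇒ D = (13/40, 7/8)
4. H is the midpoint of ND ⇒ H = (13/80, 15/16)
2·[ZKC] = -3/8, 2·[RHZ] = -1/4
[ZKC]:[RHZ] = -3/8:-1/4 = 3/2

[ZKC]:[RHZ] = 3/2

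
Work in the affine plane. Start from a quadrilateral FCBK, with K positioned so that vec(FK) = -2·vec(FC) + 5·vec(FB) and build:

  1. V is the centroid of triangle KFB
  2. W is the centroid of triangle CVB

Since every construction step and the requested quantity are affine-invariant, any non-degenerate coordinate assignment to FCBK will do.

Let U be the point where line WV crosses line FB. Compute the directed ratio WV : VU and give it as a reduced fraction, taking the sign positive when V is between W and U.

Choose coordinates F = (0, 0), C = (1, 0), B = (0, 1), K = (-2, 5).
1. V is the centroid of triangle KFB ⇒ V = (-2/3, 2)
2. W is the centroid of triangle CVB ⇒ W = (1/9, 1)
line WV meets FB at U = (0, 8/7)
V = W + t·(U−W) with t = 7, so WV:VU = 7:-6

WV:VU = -7/6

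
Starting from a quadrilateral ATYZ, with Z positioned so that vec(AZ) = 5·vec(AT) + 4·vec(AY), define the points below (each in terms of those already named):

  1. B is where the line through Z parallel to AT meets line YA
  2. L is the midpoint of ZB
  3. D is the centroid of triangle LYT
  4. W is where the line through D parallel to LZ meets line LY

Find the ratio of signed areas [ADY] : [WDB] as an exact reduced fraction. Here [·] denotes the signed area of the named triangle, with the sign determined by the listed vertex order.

[ADY]:[WDB] = 9/11

Choose coordinates A = (0, 0), T = (1, 0), Y = (0, 1), Z = (5, 4).
1. B is where the line through Z parallel to AT meets line YA ⇒ B = (0, 4)
2. L is the midpoint of ZB ⇒ L = (5/2, 4)
3. D is the centroid of triangle LYT ⇒ D = (7/6, 5/3)
4. W is where the line through D parallel to LZ meets line LY ⇒ W = (5/9, 5/3)
2·[ADY] = 7/6, 2·[WDB] = 77/54
[ADY]:[WDB] = 7/6:77/54 = 9/11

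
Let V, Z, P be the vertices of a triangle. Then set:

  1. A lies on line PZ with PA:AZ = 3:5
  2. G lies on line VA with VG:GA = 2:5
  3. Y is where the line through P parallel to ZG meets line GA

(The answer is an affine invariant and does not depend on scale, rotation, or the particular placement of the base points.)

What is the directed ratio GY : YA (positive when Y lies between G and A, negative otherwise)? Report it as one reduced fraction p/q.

Choose coordinates V = (0, 0), Z = (1, 0), P = (0, 1).
1. A lies on line PZ with PA:AZ = 3:5 ⇒ A = (3/8, 5/8)
2. G lies on line VA with VG:GA = 2:5 ⇒ G = (3/28, 5/28)
3. Y is where the line through P parallel to ZG meets line GA ⇒ Y = (15/28, 25/28)
Y = G + t·(A−G) with t = 8/5, so GY:YA = t:(1−t) = 8/5:-3/5

GY:YA = -8/3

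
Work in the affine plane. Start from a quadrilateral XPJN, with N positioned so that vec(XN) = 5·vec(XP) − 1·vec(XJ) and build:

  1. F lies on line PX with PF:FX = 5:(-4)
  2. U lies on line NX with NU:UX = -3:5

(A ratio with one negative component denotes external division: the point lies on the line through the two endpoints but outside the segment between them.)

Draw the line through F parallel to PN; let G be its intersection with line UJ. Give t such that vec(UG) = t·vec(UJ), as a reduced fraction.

t = -13/3

Work in coordinates with X = (0, 0), P = (1, 0), J = (0, 1), N = (5, -1).
1. F lies on line PX with PF:FX = 5:(-4) ⇒ F = (-4, 0)
2. U lies on line NX with NU:UX = -3:5 ⇒ U = (25/2, -5/2)
through F parallel to PN: direction (4, -1); meets UJ at G = (200/3, -53/3)
G = U + t·(J−U) with t = -13/3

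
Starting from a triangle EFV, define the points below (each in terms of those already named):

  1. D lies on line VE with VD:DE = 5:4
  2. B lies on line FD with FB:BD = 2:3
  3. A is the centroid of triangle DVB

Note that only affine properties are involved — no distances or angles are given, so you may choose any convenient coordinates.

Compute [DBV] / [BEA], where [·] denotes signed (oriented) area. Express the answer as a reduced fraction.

Assign E = (0, 0), F = (1, 0), V = (0, 1) — the answer is frame-independent, so this choice is without loss of generality.
1. D lies on line VE with VD:DE = 5:4 ⇒ D = (0, 4/9)
2. B lies on line FD with FB:BD = 2:3 ⇒ B = (3/5, 8/45)
3. A is the centroid of triangle DVB ⇒ A = (1/5, 73/135)
2·[DBV] = 1/3, 2·[BEA] = -13/45
[DBV]:[BEA] = 1/3:-13/45 = -15/13

[DBV]:[BEA] = -15/13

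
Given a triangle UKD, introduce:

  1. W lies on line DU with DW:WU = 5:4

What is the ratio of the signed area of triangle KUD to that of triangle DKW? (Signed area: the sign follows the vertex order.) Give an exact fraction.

[KUD]:[DKW] = 9/5

Choose coordinates U = (0, 0), K = (1, 0), D = (0, 1).
1. W lies on line DU with DW:WU = 5:4 ⇒ W = (0, 4/9)
2·[KUD] = -1, 2·[DKW] = -5/9
[KUD]:[DKW] = -1:-5/9 = 9/5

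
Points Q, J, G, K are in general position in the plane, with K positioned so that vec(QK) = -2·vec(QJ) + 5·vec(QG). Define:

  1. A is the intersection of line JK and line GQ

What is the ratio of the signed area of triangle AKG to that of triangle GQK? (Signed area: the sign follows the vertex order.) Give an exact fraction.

Work in coordinates with Q = (0, 0), J = (1, 0), G = (0, 1), K = (-2, 5).
1. A is the intersection of line JK and line GQ ⇒ A = (0, 5/3)
2·[AKG] = 4/3, 2·[GQK] = -2
[AKG]:[GQK] = 4/3:-2 = -2/3

[AKG]:[GQK] = -2/3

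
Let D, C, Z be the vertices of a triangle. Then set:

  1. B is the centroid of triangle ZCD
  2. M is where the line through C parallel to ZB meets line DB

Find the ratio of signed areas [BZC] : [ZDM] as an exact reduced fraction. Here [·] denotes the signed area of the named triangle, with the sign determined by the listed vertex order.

Set D = (0, 0), C = (1, 0), Z = (0, 1); any affine frame gives the same invariant.
1. B is the centroid of triangle ZCD ⇒ B = (1/3, 1/3)
2. M is where the line through C parallel to ZB meets line DB ⇒ M = (2/3, 2/3)
2·[BZC] = -1/3, 2·[ZDM] = 2/3
[BZC]:[ZDM] = -1/3:2/3 = -1/2

[BZC]:[ZDM] = -1/2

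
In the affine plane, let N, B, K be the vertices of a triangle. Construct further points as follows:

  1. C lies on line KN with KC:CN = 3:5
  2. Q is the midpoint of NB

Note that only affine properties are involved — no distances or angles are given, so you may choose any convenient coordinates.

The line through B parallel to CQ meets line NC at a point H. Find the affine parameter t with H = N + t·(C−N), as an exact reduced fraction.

t = 2

Choose coordinates N = (0, 0), B = (1, 0), K = (0, 1).
1. C lies on line KN with KC:CN = 3:5 ⇒ C = (0, 5/8)
2. Q is the midpoint of NB ⇒ Q = (1/2, 0)
through B parallel to CQ: direction (1/2, -5/8); meets NC at H = (0, 5/4)
H = N + t·(C−N) with t = 2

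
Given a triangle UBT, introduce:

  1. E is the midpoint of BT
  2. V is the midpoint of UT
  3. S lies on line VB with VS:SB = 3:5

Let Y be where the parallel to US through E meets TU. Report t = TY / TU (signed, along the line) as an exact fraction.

Assign U = (0, 0), B = (1, 0), T = (0, 1) — the answer is frame-independent, so this choice is without loss of generality.
1. E is the midpoint of BT ⇒ E = (1/2, 1/2)
2. V is the midpoint of UT ⇒ V = (0, 1/2)
3. S lies on line VB with VS:SB = 3:5 ⇒ S = (3/8, 5/16)
through E parallel to US: direction (3/8, 5/16); meets TU at Y = (0, 1/12)
Y = T + t·(U−T) with t = 11/12

t = 11/12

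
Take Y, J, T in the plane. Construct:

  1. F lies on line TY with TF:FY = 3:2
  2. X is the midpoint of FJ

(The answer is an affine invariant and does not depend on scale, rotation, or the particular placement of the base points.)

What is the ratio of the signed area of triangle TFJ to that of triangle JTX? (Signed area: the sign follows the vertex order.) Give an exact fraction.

[TFJ]:[JTX] = 2

Choose coordinates Y = (0, 0), J = (1, 0), T = (0, 1).
1. F lies on line TY with TF:FY = 3:2 ⇒ F = (0, 2/5)
2. X is the midpoint of FJ ⇒ X = (1/2, 1/5)
2·[TFJ] = 3/5, 2·[JTX] = 3/10
[TFJ]:[JTX] = 3/5:3/10 = 2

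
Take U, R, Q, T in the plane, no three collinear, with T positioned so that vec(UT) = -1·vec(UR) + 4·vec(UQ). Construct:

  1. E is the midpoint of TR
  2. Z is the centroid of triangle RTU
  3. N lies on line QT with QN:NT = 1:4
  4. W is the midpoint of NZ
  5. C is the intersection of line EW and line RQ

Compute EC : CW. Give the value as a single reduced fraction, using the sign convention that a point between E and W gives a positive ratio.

EC:CW = -30/11

Work in coordinates with U = (0, 0), R = (1, 0), Q = (0, 1), T = (-1, 4).
1. E is the midpoint of TR ⇒ E = (0, 2)
2. Z is the centroid of triangle RTU ⇒ Z = (0, 4/3)
3. N lies on line QT with QN:NT = 1:4 ⇒ N = (-1/5, 8/5)
4. W is the midpoint of NZ ⇒ W = (-1/10, 22/15)
5. C is the intersection of line EW and line RQ ⇒ C = (-3/19, 22/19)
C = E + t·(W−E) with t = 30/19, so EC:CW = t:(1−t) = 30/19:-11/19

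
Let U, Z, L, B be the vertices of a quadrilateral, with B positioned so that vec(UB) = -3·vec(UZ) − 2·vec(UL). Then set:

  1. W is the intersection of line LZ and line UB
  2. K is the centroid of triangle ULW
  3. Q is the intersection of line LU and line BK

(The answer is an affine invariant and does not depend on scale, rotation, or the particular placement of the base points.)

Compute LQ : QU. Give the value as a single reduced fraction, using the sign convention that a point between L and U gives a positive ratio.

Choose coordinates U = (0, 0), Z = (1, 0), L = (0, 1), B = (-3, -2).
1. W is the intersection of line LZ and line UB ⇒ W = (3/5, 2/5)
2. K is the centroid of triangle ULW ⇒ K = (1/5, 7/15)
3. Q is the intersection of line LU and line BK ⇒ Q = (0, 5/16)
Q = L + t·(U−L) with t = 11/16, so LQ:QU = t:(1−t) = 11/16:5/16

LQ:QU = 11/5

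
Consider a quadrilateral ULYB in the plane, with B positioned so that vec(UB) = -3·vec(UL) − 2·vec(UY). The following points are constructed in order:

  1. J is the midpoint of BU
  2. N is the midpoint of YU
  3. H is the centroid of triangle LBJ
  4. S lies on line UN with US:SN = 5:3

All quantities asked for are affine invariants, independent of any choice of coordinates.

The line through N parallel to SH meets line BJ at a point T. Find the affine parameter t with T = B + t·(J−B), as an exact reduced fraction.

t = 14/11

Choose coordinates U = (0, 0), L = (1, 0), Y = (0, 1), B = (-3, -2).
1. J is the midpoint of BU ⇒ J = (-3/2, -1)
2. N is the midpoint of YU ⇒ N = (0, 1/2)
3. H is the centroid of triangle LBJ ⇒ H = (-7/6, -1)
4. S lies on line UN with US:SN = 5:3 ⇒ S = (0, 5/16)
through N parallel to SH: direction (-7/6, -21/16); meets BJ at T = (-12/11, -8/11)
T = B + t·(J−B) with t = 14/11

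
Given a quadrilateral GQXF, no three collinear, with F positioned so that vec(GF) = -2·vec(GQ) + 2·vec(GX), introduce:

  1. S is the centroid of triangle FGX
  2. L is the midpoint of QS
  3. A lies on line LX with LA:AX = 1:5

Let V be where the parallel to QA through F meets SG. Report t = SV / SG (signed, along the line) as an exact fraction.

t = -3/17

Set G = (0, 0), Q = (1, 0), X = (0, 1), F = (-2, 2); any affine frame gives the same invariant.
1. S is the centroid of triangle FGX ⇒ S = (-2/3, 1)
2. L is the midpoint of QS ⇒ L = (1/6, 1/2)
3. A lies on line LX with LA:AX = 1:5 ⇒ A = (5/36, 7/12)
through F parallel to QA: direction (-31/36, 7/12); meets SG at V = (-40/51, 20/17)
V = S + t·(G−S) with t = -3/17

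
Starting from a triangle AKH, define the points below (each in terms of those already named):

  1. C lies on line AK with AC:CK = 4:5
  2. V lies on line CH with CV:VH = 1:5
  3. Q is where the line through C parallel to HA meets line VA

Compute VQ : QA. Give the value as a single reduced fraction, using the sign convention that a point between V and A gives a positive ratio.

Choose coordinates A = (0, 0), K = (1, 0), H = (0, 1).
1. C lies on line AK with AC:CK = 4:5 ⇒ C = (4/9, 0)
2. V lies on line CH with CV:VH = 1:5 ⇒ V = (10/27, 1/6)
3. Q is where the line through C parallel to HA meets line VA ⇒ Q = (4/9, 1/5)
Q = V + t·(A−V) with t = -1/5, so VQ:QA = t:(1−t) = -1/5:6/5

VQ:QA = -1/6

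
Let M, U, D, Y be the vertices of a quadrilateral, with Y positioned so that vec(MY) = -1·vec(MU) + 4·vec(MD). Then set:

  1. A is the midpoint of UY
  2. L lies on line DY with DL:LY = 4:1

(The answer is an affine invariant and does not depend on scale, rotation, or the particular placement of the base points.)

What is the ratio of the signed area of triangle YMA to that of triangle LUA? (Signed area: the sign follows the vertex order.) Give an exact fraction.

Set M = (0, 0), U = (1, 0), D = (0, 1), Y = (-1, 4); any affine frame gives the same invariant.
1. A is the midpoint of UY ⇒ A = (0, 2)
2. L lies on line DY with DL:LY = 4:1 ⇒ L = (-4/5, 17/5)
2·[YMA] = 2, 2·[LUA] = 1/5
[YMA]:[LUA] = 2:1/5 = 10

[YMA]:[LUA] = 10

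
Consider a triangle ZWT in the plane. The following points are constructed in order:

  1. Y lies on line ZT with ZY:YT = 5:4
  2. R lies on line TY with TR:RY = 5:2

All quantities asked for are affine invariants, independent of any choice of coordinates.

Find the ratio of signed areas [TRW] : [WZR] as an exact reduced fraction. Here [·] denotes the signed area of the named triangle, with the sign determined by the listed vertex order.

Assign Z = (0, 0), W = (1, 0), T = (0, 1) — the answer is frame-independent, so this choice is without loss of generality.
1. Y lies on line ZT with ZY:YT = 5:4 ⇒ Y = (0, 5/9)
2. R lies on line TY with TR:RY = 5:2 ⇒ R = (0, 43/63)
2·[TRW] = 20/63, 2·[WZR] = -43/63
[TRW]:[WZR] = 20/63:-43/63 = -20/43

[TRW]:[WZR] = -20/43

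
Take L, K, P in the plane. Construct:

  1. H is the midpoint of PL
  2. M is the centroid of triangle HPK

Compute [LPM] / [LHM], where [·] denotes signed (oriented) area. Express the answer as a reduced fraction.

Work in coordinates with L = (0, 0), K = (1, 0), P = (0, 1).
1. H is the midpoint of PL ⇒ H = (0, 1/2)
2. M is the centroid of triangle HPK ⇒ M = (1/3, 1/2)
2·[LPM] = -1/3, 2·[LHM] = -1/6
[LPM]:[LHM] = -1/3:-1/6 = 2

[LPM]:[LHM] = 2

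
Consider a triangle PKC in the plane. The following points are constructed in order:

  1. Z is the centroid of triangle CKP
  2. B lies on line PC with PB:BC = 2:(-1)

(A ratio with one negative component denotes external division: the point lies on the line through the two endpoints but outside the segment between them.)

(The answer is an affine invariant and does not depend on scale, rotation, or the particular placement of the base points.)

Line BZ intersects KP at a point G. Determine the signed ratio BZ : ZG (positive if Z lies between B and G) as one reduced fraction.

BZ:ZG = 5

Assign P = (0, 0), K = (1, 0), C = (0, 1) — the answer is frame-independent, so this choice is without loss of generality.
1. Z is the centroid of triangle CKP ⇒ Z = (1/3, 1/3)
2. B lies on line PC with PB:BC = 2:(-1) ⇒ B = (0, 2)
line BZ meets KP at G = (2/5, 0)
Z = B + t·(G−B) with t = 5/6, so BZ:ZG = 5/6:1/6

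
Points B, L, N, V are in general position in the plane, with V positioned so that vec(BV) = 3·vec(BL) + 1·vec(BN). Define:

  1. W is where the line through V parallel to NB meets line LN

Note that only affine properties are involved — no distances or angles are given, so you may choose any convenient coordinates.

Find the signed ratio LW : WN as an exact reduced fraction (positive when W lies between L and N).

LW:WN = -2/3

Assign B = (0, 0), L = (1, 0), N = (0, 1), V = (3, 1) — the answer is frame-independent, so this choice is without loss of generality.
1. W is where the line through V parallel to NB meets line LN ⇒ W = (3, -2)
W = L + t·(N−L) with t = -2, so LW:WN = t:(1−t) = -2:3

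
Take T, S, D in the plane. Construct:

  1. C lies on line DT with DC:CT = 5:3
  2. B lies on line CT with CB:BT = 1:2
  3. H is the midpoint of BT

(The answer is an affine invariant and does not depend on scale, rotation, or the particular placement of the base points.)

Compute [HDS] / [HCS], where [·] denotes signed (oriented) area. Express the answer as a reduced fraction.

Set T = (0, 0), S = (1, 0), D = (0, 1); any affine frame gives the same invariant.
1. C lies on line DT with DC:CT = 5:3 ⇒ C = (0, 3/8)
2. B lies on line CT with CB:BT = 1:2 ⇒ B = (0, 1/4)
3. H is the midpoint of BT ⇒ H = (0, 1/8)
2·[HDS] = -7/8, 2·[HCS] = -1/4
[HDS]:[HCS] = -7/8:-1/4 = 7/2

[HDS]:[HCS] = 7/2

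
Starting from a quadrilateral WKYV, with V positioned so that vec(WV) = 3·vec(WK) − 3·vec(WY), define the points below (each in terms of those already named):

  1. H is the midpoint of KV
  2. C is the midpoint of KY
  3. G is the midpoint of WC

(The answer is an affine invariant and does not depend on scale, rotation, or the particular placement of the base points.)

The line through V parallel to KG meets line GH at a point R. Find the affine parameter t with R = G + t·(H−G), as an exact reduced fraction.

t = 2

Work in coordinates with W = (0, 0), K = (1, 0), Y = (0, 1), V = (3, -3).
1. H is the midpoint of KV ⇒ H = (2, -3/2)
2. C is the midpoint of KY ⇒ C = (1/2, 1/2)
3. G is the midpoint of WC ⇒ G = (1/4, 1/4)
through V parallel to KG: direction (-3/4, 1/4); meets GH at R = (15/4, -13/4)
R = G + t·(H−G) with t = 2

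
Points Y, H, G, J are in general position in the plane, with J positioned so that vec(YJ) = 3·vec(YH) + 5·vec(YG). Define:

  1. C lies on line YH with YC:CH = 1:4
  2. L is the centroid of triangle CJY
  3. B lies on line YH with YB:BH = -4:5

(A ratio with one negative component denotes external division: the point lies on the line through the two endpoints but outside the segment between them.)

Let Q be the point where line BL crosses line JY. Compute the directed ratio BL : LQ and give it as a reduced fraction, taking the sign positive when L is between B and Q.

Assign Y = (0, 0), H = (1, 0), G = (0, 1), J = (3, 5) — the answer is frame-independent, so this choice is without loss of generality.
1. C lies on line YH with YC:CH = 1:4 ⇒ C = (1/5, 0)
2. L is the centroid of triangle CJY ⇒ L = (16/15, 5/3)
3. B lies on line YH with YB:BH = -4:5 ⇒ B = (-4, 0)
line BL meets JY at Q = (60/61, 100/61)
L = B + t·(Q−B) with t = 61/60, so BL:LQ = 61/60:-1/60

BL:LQ = -61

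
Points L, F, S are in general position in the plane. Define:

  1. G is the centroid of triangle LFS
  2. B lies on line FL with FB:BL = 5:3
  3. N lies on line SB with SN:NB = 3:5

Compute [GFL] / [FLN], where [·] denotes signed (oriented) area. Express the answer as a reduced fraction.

Work in coordinates with L = (0, 0), F = (1, 0), S = (0, 1).
1. G is the centroid of triangle LFS ⇒ G = (1/3, 1/3)
2. B lies on line FL with FB:BL = 5:3 ⇒ B = (3/8, 0)
3. N lies on line SB with SN:NB = 3:5 ⇒ N = (9/64, 5/8)
2·[GFL] = -1/3, 2·[FLN] = -5/8
[GFL]:[FLN] = -1/3:-5/8 = 8/15

[GFL]:[FLN] = 8/15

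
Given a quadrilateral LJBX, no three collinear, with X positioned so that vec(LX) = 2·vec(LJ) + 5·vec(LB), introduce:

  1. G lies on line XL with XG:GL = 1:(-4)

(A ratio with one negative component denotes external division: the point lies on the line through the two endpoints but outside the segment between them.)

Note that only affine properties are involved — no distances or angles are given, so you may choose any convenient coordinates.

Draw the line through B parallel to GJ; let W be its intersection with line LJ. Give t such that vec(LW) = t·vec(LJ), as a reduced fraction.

t = -1/4

Set L = (0, 0), J = (1, 0), B = (0, 1), X = (2, 5); any affine frame gives the same invariant.
1. G lies on line XL with XG:GL = 1:(-4) ⇒ G = (8/3, 20/3)
through B parallel to GJ: direction (-5/3, -20/3); meets LJ at W = (-1/4, 0)
W = L + t·(J−L) with t = -1/4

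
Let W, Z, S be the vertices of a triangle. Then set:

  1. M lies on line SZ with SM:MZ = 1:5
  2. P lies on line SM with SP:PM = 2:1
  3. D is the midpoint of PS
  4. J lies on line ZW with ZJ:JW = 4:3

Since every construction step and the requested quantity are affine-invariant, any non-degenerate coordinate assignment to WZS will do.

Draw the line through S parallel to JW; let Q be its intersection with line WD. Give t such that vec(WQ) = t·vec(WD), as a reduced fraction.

t = 18/17

Choose coordinates W = (0, 0), Z = (1, 0), S = (0, 1).
1. M lies on line SZ with SM:MZ = 1:5 ⇒ M = (1/6, 5/6)
2. P lies on line SM with SP:PM = 2:1 ⇒ P = (1/9, 8/9)
3. D is the midpoint of PS ⇒ D = (1/18, 17/18)
4. J lies on line ZW with ZJ:JW = 4:3 ⇒ J = (3/7, 0)
through S parallel to JW: direction (-3/7, 0); meets WD at Q = (1/17, 1)
Q = W + t·(D−W) with t = 18/17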